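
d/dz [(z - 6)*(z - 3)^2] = 3*(z - 5)*(z - 3)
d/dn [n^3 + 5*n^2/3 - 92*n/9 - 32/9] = 3*n^2 + 10*n/3 - 92/9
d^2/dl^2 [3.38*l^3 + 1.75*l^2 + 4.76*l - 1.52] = 20.28*l + 3.5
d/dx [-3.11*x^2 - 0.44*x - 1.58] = -6.22*x - 0.44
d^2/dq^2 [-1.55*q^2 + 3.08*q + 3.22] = -3.10000000000000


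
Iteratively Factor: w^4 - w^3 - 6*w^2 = (w)*(w^3 - w^2 - 6*w) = w*(w + 2)*(w^2 - 3*w) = w^2*(w + 2)*(w - 3)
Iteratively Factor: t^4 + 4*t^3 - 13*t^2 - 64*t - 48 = (t + 1)*(t^3 + 3*t^2 - 16*t - 48) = (t + 1)*(t + 3)*(t^2 - 16) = (t - 4)*(t + 1)*(t + 3)*(t + 4)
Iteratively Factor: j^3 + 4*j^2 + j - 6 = (j + 2)*(j^2 + 2*j - 3) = (j + 2)*(j + 3)*(j - 1)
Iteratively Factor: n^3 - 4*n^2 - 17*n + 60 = (n + 4)*(n^2 - 8*n + 15) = (n - 3)*(n + 4)*(n - 5)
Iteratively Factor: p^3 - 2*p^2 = (p)*(p^2 - 2*p) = p^2*(p - 2)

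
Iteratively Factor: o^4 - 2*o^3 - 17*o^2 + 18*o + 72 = (o + 2)*(o^3 - 4*o^2 - 9*o + 36) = (o + 2)*(o + 3)*(o^2 - 7*o + 12) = (o - 4)*(o + 2)*(o + 3)*(o - 3)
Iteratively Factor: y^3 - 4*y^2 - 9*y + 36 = (y - 4)*(y^2 - 9) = (y - 4)*(y + 3)*(y - 3)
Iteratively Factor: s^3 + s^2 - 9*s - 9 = (s + 3)*(s^2 - 2*s - 3) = (s - 3)*(s + 3)*(s + 1)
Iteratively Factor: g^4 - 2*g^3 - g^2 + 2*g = (g)*(g^3 - 2*g^2 - g + 2) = g*(g + 1)*(g^2 - 3*g + 2) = g*(g - 2)*(g + 1)*(g - 1)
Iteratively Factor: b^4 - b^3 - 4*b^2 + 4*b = (b - 1)*(b^3 - 4*b) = (b - 2)*(b - 1)*(b^2 + 2*b) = (b - 2)*(b - 1)*(b + 2)*(b)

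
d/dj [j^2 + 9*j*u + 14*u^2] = 2*j + 9*u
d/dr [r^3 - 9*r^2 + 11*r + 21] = 3*r^2 - 18*r + 11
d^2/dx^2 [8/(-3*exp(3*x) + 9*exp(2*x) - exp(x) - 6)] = 8*(-2*(9*exp(2*x) - 18*exp(x) + 1)^2*exp(x) + (27*exp(2*x) - 36*exp(x) + 1)*(3*exp(3*x) - 9*exp(2*x) + exp(x) + 6))*exp(x)/(3*exp(3*x) - 9*exp(2*x) + exp(x) + 6)^3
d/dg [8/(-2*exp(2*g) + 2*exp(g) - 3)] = (32*exp(g) - 16)*exp(g)/(2*exp(2*g) - 2*exp(g) + 3)^2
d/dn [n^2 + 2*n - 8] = 2*n + 2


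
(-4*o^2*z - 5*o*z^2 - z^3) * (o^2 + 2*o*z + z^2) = -4*o^4*z - 13*o^3*z^2 - 15*o^2*z^3 - 7*o*z^4 - z^5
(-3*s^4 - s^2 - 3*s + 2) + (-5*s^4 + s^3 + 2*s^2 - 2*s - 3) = -8*s^4 + s^3 + s^2 - 5*s - 1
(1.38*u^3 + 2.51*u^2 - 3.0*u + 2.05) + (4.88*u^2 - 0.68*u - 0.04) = 1.38*u^3 + 7.39*u^2 - 3.68*u + 2.01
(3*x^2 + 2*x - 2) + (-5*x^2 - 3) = -2*x^2 + 2*x - 5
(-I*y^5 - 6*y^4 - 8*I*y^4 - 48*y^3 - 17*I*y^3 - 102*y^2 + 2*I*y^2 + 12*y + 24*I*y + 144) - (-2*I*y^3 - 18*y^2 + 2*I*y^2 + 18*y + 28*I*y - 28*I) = -I*y^5 - 6*y^4 - 8*I*y^4 - 48*y^3 - 15*I*y^3 - 84*y^2 - 6*y - 4*I*y + 144 + 28*I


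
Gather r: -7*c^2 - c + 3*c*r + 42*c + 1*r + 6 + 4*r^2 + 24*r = -7*c^2 + 41*c + 4*r^2 + r*(3*c + 25) + 6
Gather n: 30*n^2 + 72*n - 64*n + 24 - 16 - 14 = 30*n^2 + 8*n - 6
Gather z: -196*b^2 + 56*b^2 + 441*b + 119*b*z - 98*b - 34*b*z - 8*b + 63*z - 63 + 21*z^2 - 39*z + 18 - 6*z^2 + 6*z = -140*b^2 + 335*b + 15*z^2 + z*(85*b + 30) - 45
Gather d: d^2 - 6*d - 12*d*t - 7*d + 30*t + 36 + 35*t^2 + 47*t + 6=d^2 + d*(-12*t - 13) + 35*t^2 + 77*t + 42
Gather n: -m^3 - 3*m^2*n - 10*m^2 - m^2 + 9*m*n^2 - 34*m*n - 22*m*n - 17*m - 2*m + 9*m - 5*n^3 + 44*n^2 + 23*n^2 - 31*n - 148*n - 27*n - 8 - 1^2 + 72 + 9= -m^3 - 11*m^2 - 10*m - 5*n^3 + n^2*(9*m + 67) + n*(-3*m^2 - 56*m - 206) + 72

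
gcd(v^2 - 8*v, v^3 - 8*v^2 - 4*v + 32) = v - 8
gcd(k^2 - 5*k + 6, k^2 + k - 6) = k - 2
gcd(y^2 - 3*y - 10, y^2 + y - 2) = y + 2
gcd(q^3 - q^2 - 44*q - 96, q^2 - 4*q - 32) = q^2 - 4*q - 32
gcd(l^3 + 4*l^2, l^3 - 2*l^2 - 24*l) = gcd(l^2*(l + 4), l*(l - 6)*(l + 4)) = l^2 + 4*l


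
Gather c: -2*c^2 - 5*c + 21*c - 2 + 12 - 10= -2*c^2 + 16*c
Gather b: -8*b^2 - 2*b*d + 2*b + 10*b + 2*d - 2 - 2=-8*b^2 + b*(12 - 2*d) + 2*d - 4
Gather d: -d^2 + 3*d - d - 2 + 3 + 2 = -d^2 + 2*d + 3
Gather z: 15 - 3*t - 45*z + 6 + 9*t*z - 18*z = -3*t + z*(9*t - 63) + 21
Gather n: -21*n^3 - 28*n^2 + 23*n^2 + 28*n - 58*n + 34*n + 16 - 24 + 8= -21*n^3 - 5*n^2 + 4*n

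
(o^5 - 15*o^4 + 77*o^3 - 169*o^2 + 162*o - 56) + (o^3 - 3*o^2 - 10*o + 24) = o^5 - 15*o^4 + 78*o^3 - 172*o^2 + 152*o - 32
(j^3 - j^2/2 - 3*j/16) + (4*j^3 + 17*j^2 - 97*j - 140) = 5*j^3 + 33*j^2/2 - 1555*j/16 - 140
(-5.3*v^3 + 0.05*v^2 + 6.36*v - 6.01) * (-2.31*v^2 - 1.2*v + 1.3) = 12.243*v^5 + 6.2445*v^4 - 21.6416*v^3 + 6.3161*v^2 + 15.48*v - 7.813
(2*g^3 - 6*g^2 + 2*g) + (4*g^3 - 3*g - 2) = 6*g^3 - 6*g^2 - g - 2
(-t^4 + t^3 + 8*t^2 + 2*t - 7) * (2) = -2*t^4 + 2*t^3 + 16*t^2 + 4*t - 14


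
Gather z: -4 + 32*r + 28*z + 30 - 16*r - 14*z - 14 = 16*r + 14*z + 12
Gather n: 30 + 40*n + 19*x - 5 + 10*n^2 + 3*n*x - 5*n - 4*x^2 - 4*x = 10*n^2 + n*(3*x + 35) - 4*x^2 + 15*x + 25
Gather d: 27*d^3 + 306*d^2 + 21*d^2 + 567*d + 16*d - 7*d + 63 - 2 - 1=27*d^3 + 327*d^2 + 576*d + 60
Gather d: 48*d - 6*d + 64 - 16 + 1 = 42*d + 49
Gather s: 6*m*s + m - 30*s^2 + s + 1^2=m - 30*s^2 + s*(6*m + 1) + 1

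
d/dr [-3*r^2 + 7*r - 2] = 7 - 6*r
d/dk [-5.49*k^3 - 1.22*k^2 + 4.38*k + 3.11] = -16.47*k^2 - 2.44*k + 4.38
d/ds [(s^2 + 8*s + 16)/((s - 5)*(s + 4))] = -9/(s^2 - 10*s + 25)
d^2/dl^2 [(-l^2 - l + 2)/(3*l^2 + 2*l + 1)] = 6*(-l^3 + 21*l^2 + 15*l + 1)/(27*l^6 + 54*l^5 + 63*l^4 + 44*l^3 + 21*l^2 + 6*l + 1)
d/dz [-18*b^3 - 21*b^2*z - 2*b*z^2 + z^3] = -21*b^2 - 4*b*z + 3*z^2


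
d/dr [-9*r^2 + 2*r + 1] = 2 - 18*r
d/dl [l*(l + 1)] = 2*l + 1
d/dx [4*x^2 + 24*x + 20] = 8*x + 24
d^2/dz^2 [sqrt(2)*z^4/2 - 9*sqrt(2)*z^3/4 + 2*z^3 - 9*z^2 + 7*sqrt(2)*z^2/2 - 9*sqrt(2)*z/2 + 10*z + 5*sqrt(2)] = 6*sqrt(2)*z^2 - 27*sqrt(2)*z/2 + 12*z - 18 + 7*sqrt(2)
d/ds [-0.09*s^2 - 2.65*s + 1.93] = -0.18*s - 2.65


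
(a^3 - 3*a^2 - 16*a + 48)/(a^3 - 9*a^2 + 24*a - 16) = (a^2 + a - 12)/(a^2 - 5*a + 4)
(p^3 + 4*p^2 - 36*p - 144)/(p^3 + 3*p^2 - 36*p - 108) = (p + 4)/(p + 3)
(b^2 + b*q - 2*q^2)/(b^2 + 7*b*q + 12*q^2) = (b^2 + b*q - 2*q^2)/(b^2 + 7*b*q + 12*q^2)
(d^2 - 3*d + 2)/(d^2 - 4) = (d - 1)/(d + 2)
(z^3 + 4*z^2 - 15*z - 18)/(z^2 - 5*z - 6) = (z^2 + 3*z - 18)/(z - 6)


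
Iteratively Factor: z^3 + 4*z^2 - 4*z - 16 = (z + 4)*(z^2 - 4) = (z + 2)*(z + 4)*(z - 2)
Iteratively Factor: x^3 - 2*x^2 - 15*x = (x - 5)*(x^2 + 3*x) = x*(x - 5)*(x + 3)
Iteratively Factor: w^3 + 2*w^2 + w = (w)*(w^2 + 2*w + 1) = w*(w + 1)*(w + 1)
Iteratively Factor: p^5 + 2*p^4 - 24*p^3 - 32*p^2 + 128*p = (p - 2)*(p^4 + 4*p^3 - 16*p^2 - 64*p) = p*(p - 2)*(p^3 + 4*p^2 - 16*p - 64) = p*(p - 4)*(p - 2)*(p^2 + 8*p + 16) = p*(p - 4)*(p - 2)*(p + 4)*(p + 4)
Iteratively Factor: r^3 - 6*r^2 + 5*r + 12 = (r - 4)*(r^2 - 2*r - 3) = (r - 4)*(r - 3)*(r + 1)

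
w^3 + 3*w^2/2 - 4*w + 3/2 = (w - 1)*(w - 1/2)*(w + 3)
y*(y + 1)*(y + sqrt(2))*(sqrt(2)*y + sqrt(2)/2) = sqrt(2)*y^4 + 2*y^3 + 3*sqrt(2)*y^3/2 + sqrt(2)*y^2/2 + 3*y^2 + y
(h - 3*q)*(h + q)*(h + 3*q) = h^3 + h^2*q - 9*h*q^2 - 9*q^3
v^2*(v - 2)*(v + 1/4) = v^4 - 7*v^3/4 - v^2/2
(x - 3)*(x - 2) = x^2 - 5*x + 6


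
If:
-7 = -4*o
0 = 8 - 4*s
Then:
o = 7/4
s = 2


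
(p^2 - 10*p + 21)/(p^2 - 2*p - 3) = (p - 7)/(p + 1)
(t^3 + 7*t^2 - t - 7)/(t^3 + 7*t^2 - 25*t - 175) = (t^2 - 1)/(t^2 - 25)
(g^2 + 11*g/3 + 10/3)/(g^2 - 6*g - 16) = (g + 5/3)/(g - 8)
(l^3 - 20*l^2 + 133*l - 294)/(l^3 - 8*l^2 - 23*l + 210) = (l - 7)/(l + 5)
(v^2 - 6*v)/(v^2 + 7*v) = (v - 6)/(v + 7)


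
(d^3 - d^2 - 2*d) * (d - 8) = d^4 - 9*d^3 + 6*d^2 + 16*d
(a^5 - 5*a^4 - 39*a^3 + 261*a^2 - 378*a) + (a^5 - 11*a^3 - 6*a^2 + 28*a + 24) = 2*a^5 - 5*a^4 - 50*a^3 + 255*a^2 - 350*a + 24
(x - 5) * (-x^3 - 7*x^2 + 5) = -x^4 - 2*x^3 + 35*x^2 + 5*x - 25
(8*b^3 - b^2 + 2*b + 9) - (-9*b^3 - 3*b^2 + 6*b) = 17*b^3 + 2*b^2 - 4*b + 9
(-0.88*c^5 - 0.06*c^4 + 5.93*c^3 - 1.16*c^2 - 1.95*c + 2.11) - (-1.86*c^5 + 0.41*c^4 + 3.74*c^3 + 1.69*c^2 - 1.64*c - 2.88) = 0.98*c^5 - 0.47*c^4 + 2.19*c^3 - 2.85*c^2 - 0.31*c + 4.99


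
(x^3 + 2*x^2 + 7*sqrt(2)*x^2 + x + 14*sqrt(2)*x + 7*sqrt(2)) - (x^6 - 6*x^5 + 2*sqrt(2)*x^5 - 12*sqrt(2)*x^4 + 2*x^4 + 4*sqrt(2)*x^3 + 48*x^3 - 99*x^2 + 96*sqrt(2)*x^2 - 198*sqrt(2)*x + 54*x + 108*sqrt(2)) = -x^6 - 2*sqrt(2)*x^5 + 6*x^5 - 2*x^4 + 12*sqrt(2)*x^4 - 47*x^3 - 4*sqrt(2)*x^3 - 89*sqrt(2)*x^2 + 101*x^2 - 53*x + 212*sqrt(2)*x - 101*sqrt(2)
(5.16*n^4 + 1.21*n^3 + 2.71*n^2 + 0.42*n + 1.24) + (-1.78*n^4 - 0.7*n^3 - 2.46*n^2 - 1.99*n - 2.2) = 3.38*n^4 + 0.51*n^3 + 0.25*n^2 - 1.57*n - 0.96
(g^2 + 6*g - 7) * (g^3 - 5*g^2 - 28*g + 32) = g^5 + g^4 - 65*g^3 - 101*g^2 + 388*g - 224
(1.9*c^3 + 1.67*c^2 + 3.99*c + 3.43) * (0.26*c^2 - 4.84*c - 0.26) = 0.494*c^5 - 8.7618*c^4 - 7.5394*c^3 - 18.854*c^2 - 17.6386*c - 0.8918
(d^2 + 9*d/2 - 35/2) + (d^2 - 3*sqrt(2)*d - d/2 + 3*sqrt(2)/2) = 2*d^2 - 3*sqrt(2)*d + 4*d - 35/2 + 3*sqrt(2)/2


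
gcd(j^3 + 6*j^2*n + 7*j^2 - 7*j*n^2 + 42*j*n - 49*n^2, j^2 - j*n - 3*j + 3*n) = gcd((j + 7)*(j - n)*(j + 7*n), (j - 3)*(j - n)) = j - n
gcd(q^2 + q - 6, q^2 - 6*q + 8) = q - 2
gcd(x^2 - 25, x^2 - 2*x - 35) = x + 5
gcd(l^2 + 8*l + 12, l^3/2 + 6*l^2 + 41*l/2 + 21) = l + 2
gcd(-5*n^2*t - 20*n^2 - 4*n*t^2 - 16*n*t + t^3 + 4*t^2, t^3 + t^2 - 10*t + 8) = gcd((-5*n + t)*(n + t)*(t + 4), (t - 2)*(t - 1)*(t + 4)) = t + 4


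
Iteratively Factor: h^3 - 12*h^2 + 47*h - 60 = (h - 3)*(h^2 - 9*h + 20) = (h - 4)*(h - 3)*(h - 5)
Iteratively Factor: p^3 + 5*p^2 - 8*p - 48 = (p + 4)*(p^2 + p - 12) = (p - 3)*(p + 4)*(p + 4)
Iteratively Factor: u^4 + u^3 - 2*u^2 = (u + 2)*(u^3 - u^2) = u*(u + 2)*(u^2 - u) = u^2*(u + 2)*(u - 1)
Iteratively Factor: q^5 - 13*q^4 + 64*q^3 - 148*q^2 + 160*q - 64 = (q - 2)*(q^4 - 11*q^3 + 42*q^2 - 64*q + 32) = (q - 2)^2*(q^3 - 9*q^2 + 24*q - 16) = (q - 4)*(q - 2)^2*(q^2 - 5*q + 4) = (q - 4)^2*(q - 2)^2*(q - 1)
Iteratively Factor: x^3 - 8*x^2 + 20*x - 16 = (x - 2)*(x^2 - 6*x + 8) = (x - 2)^2*(x - 4)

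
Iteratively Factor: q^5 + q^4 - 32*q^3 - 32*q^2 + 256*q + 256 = (q + 1)*(q^4 - 32*q^2 + 256) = (q - 4)*(q + 1)*(q^3 + 4*q^2 - 16*q - 64) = (q - 4)*(q + 1)*(q + 4)*(q^2 - 16) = (q - 4)*(q + 1)*(q + 4)^2*(q - 4)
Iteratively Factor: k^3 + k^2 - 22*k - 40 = (k + 2)*(k^2 - k - 20) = (k + 2)*(k + 4)*(k - 5)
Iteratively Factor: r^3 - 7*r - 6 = (r - 3)*(r^2 + 3*r + 2) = (r - 3)*(r + 1)*(r + 2)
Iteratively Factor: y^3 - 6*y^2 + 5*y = (y)*(y^2 - 6*y + 5) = y*(y - 1)*(y - 5)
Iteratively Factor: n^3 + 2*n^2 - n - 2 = (n - 1)*(n^2 + 3*n + 2) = (n - 1)*(n + 1)*(n + 2)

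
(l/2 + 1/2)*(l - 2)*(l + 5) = l^3/2 + 2*l^2 - 7*l/2 - 5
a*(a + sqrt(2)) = a^2 + sqrt(2)*a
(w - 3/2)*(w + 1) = w^2 - w/2 - 3/2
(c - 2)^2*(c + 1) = c^3 - 3*c^2 + 4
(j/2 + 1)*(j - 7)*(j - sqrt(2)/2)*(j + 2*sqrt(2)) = j^4/2 - 5*j^3/2 + 3*sqrt(2)*j^3/4 - 8*j^2 - 15*sqrt(2)*j^2/4 - 21*sqrt(2)*j/2 + 5*j + 14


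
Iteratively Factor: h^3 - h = (h)*(h^2 - 1) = h*(h - 1)*(h + 1)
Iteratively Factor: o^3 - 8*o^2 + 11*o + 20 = (o - 5)*(o^2 - 3*o - 4) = (o - 5)*(o - 4)*(o + 1)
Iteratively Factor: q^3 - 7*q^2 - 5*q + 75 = (q + 3)*(q^2 - 10*q + 25) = (q - 5)*(q + 3)*(q - 5)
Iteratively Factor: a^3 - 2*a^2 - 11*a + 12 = (a + 3)*(a^2 - 5*a + 4) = (a - 1)*(a + 3)*(a - 4)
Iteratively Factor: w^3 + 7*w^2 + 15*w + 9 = (w + 3)*(w^2 + 4*w + 3) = (w + 1)*(w + 3)*(w + 3)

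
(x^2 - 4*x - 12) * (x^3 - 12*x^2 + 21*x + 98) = x^5 - 16*x^4 + 57*x^3 + 158*x^2 - 644*x - 1176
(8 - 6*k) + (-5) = 3 - 6*k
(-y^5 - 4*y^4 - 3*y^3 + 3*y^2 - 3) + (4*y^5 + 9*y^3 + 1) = 3*y^5 - 4*y^4 + 6*y^3 + 3*y^2 - 2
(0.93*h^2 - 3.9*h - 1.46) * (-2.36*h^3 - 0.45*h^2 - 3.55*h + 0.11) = -2.1948*h^5 + 8.7855*h^4 + 1.8991*h^3 + 14.6043*h^2 + 4.754*h - 0.1606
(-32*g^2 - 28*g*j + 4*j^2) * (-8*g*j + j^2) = 256*g^3*j + 192*g^2*j^2 - 60*g*j^3 + 4*j^4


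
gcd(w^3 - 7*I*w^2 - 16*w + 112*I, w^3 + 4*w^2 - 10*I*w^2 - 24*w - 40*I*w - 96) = w + 4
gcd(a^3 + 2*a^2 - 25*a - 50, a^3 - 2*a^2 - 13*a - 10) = a^2 - 3*a - 10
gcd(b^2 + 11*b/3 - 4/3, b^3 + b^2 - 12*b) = b + 4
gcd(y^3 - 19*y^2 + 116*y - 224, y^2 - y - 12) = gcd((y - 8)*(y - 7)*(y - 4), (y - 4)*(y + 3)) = y - 4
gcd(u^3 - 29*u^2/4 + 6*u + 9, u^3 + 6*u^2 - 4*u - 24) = u - 2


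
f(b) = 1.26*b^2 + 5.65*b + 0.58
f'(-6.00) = -9.47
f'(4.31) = 16.51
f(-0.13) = -0.13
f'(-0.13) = 5.32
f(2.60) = 23.79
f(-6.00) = 12.04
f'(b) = 2.52*b + 5.65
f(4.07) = 44.45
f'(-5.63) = -8.54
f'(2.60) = 12.20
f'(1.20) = 8.67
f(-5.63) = 8.71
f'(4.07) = 15.91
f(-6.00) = 12.04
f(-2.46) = -5.69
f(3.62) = 37.54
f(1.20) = 9.17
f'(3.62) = 14.77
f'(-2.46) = -0.55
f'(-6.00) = -9.47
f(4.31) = 48.34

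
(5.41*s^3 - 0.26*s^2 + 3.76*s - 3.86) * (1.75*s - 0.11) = 9.4675*s^4 - 1.0501*s^3 + 6.6086*s^2 - 7.1686*s + 0.4246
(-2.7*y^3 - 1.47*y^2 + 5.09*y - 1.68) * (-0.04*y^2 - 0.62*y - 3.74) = 0.108*y^5 + 1.7328*y^4 + 10.8058*y^3 + 2.4092*y^2 - 17.995*y + 6.2832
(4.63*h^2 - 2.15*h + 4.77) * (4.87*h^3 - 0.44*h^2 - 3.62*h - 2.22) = 22.5481*h^5 - 12.5077*h^4 + 7.4153*h^3 - 4.5944*h^2 - 12.4944*h - 10.5894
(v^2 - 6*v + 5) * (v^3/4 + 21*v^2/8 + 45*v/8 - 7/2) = v^5/4 + 9*v^4/8 - 71*v^3/8 - 193*v^2/8 + 393*v/8 - 35/2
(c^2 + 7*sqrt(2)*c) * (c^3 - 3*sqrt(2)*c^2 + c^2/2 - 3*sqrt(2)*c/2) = c^5 + c^4/2 + 4*sqrt(2)*c^4 - 42*c^3 + 2*sqrt(2)*c^3 - 21*c^2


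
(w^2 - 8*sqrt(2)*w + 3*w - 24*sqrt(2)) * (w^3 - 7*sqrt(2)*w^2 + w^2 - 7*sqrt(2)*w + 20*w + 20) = w^5 - 15*sqrt(2)*w^4 + 4*w^4 - 60*sqrt(2)*w^3 + 135*w^3 - 205*sqrt(2)*w^2 + 528*w^2 - 640*sqrt(2)*w + 396*w - 480*sqrt(2)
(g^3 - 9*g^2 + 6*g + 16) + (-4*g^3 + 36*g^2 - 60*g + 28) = -3*g^3 + 27*g^2 - 54*g + 44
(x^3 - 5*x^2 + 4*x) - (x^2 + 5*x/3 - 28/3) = x^3 - 6*x^2 + 7*x/3 + 28/3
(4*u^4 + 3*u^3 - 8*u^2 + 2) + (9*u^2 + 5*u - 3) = 4*u^4 + 3*u^3 + u^2 + 5*u - 1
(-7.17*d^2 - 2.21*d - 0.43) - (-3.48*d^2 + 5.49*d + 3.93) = -3.69*d^2 - 7.7*d - 4.36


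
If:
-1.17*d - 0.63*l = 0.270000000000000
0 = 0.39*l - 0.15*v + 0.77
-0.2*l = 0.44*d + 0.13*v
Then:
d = 0.78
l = -1.88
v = 0.25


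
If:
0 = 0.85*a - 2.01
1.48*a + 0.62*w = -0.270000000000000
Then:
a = 2.36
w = -6.08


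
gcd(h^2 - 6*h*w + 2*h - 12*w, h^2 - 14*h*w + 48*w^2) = -h + 6*w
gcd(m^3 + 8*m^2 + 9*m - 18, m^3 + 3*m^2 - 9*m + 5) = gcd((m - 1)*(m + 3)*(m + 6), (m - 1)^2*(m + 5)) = m - 1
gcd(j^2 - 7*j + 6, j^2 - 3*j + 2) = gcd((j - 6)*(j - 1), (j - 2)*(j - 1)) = j - 1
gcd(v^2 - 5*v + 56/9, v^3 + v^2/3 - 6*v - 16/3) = v - 8/3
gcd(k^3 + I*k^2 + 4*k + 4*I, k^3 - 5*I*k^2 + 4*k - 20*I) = k^2 + 4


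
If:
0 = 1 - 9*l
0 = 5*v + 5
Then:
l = 1/9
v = -1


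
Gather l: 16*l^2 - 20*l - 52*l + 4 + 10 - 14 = 16*l^2 - 72*l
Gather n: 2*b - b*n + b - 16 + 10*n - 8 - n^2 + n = 3*b - n^2 + n*(11 - b) - 24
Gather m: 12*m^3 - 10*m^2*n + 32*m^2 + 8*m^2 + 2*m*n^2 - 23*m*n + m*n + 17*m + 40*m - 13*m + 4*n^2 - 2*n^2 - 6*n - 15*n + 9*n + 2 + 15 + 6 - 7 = 12*m^3 + m^2*(40 - 10*n) + m*(2*n^2 - 22*n + 44) + 2*n^2 - 12*n + 16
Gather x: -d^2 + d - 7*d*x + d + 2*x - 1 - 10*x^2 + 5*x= -d^2 + 2*d - 10*x^2 + x*(7 - 7*d) - 1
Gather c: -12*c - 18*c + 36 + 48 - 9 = 75 - 30*c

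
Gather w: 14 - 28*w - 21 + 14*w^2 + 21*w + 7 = 14*w^2 - 7*w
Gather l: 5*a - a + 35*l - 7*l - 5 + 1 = 4*a + 28*l - 4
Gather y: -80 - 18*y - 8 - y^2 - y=-y^2 - 19*y - 88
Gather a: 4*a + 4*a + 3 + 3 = 8*a + 6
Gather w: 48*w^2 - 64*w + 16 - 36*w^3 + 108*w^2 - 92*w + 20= -36*w^3 + 156*w^2 - 156*w + 36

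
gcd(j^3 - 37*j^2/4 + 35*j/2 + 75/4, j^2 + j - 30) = j - 5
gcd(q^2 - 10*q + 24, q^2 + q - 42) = q - 6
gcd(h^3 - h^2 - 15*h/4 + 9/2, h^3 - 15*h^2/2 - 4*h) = 1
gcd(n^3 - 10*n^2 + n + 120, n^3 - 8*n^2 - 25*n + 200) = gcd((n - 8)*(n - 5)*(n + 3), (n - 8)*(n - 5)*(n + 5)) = n^2 - 13*n + 40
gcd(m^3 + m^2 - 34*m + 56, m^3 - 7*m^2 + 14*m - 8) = m^2 - 6*m + 8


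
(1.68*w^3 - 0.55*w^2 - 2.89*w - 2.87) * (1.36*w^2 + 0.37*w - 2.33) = 2.2848*w^5 - 0.1264*w^4 - 8.0483*w^3 - 3.691*w^2 + 5.6718*w + 6.6871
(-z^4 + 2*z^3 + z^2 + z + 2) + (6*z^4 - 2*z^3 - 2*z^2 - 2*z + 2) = 5*z^4 - z^2 - z + 4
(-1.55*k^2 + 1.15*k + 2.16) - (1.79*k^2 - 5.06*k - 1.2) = -3.34*k^2 + 6.21*k + 3.36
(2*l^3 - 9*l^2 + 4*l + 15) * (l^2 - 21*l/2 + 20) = 2*l^5 - 30*l^4 + 277*l^3/2 - 207*l^2 - 155*l/2 + 300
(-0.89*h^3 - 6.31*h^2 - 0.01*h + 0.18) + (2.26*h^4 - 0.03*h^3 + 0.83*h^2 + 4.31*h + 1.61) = 2.26*h^4 - 0.92*h^3 - 5.48*h^2 + 4.3*h + 1.79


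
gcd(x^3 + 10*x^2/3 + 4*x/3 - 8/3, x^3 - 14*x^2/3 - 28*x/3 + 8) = x^2 + 4*x/3 - 4/3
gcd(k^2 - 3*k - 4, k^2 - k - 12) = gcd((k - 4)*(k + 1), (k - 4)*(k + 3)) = k - 4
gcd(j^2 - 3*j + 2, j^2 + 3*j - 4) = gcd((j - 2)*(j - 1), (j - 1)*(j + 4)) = j - 1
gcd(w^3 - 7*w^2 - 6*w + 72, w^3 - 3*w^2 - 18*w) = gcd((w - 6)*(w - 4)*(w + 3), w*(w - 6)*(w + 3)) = w^2 - 3*w - 18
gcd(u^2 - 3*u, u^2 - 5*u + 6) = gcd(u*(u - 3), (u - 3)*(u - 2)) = u - 3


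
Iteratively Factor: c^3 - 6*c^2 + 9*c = (c - 3)*(c^2 - 3*c) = (c - 3)^2*(c)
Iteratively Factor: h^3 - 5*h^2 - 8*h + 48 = (h + 3)*(h^2 - 8*h + 16) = (h - 4)*(h + 3)*(h - 4)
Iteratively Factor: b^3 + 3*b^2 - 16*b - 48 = (b + 3)*(b^2 - 16) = (b - 4)*(b + 3)*(b + 4)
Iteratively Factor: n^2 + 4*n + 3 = (n + 1)*(n + 3)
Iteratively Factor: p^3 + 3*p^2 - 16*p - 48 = (p + 3)*(p^2 - 16) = (p + 3)*(p + 4)*(p - 4)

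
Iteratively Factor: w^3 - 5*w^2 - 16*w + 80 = (w - 5)*(w^2 - 16) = (w - 5)*(w - 4)*(w + 4)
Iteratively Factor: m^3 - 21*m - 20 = (m + 4)*(m^2 - 4*m - 5) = (m + 1)*(m + 4)*(m - 5)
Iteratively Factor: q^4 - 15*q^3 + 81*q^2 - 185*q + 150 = (q - 2)*(q^3 - 13*q^2 + 55*q - 75) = (q - 5)*(q - 2)*(q^2 - 8*q + 15) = (q - 5)^2*(q - 2)*(q - 3)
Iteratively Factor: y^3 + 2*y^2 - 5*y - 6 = (y + 3)*(y^2 - y - 2) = (y + 1)*(y + 3)*(y - 2)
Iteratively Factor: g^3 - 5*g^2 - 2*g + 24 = (g - 3)*(g^2 - 2*g - 8) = (g - 3)*(g + 2)*(g - 4)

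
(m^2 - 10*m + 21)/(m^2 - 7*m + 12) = (m - 7)/(m - 4)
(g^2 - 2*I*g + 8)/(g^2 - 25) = (g^2 - 2*I*g + 8)/(g^2 - 25)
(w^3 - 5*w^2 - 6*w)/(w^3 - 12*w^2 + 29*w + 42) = w/(w - 7)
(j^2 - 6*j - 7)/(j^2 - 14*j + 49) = (j + 1)/(j - 7)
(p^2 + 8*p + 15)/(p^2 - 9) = (p + 5)/(p - 3)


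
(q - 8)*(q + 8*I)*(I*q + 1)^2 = -q^4 + 8*q^3 - 6*I*q^3 - 15*q^2 + 48*I*q^2 + 120*q + 8*I*q - 64*I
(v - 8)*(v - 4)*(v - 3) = v^3 - 15*v^2 + 68*v - 96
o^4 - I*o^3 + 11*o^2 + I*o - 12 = (o - 4*I)*(o + 3*I)*(-I*o + I)*(I*o + I)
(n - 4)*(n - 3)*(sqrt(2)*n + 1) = sqrt(2)*n^3 - 7*sqrt(2)*n^2 + n^2 - 7*n + 12*sqrt(2)*n + 12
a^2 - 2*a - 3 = (a - 3)*(a + 1)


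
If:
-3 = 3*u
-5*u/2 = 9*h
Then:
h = 5/18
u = -1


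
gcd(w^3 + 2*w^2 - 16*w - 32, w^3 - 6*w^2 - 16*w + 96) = w^2 - 16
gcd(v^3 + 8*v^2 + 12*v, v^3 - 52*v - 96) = v^2 + 8*v + 12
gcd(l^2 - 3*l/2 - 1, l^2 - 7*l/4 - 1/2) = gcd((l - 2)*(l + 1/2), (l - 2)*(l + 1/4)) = l - 2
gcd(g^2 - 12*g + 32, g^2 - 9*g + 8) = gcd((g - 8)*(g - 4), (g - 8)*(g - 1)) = g - 8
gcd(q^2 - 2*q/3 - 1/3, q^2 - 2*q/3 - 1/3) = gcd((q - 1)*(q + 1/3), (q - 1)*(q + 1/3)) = q^2 - 2*q/3 - 1/3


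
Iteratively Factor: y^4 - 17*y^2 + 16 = (y + 1)*(y^3 - y^2 - 16*y + 16) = (y - 4)*(y + 1)*(y^2 + 3*y - 4) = (y - 4)*(y + 1)*(y + 4)*(y - 1)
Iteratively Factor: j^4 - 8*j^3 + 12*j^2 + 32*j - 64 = (j - 4)*(j^3 - 4*j^2 - 4*j + 16) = (j - 4)^2*(j^2 - 4) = (j - 4)^2*(j - 2)*(j + 2)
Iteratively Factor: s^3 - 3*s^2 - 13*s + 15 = (s - 5)*(s^2 + 2*s - 3) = (s - 5)*(s - 1)*(s + 3)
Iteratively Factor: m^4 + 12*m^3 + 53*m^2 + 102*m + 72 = (m + 3)*(m^3 + 9*m^2 + 26*m + 24) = (m + 3)^2*(m^2 + 6*m + 8) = (m + 2)*(m + 3)^2*(m + 4)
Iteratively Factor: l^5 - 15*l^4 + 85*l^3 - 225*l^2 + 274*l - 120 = (l - 4)*(l^4 - 11*l^3 + 41*l^2 - 61*l + 30) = (l - 4)*(l - 3)*(l^3 - 8*l^2 + 17*l - 10) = (l - 4)*(l - 3)*(l - 1)*(l^2 - 7*l + 10) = (l - 5)*(l - 4)*(l - 3)*(l - 1)*(l - 2)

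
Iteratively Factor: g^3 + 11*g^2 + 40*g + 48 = (g + 4)*(g^2 + 7*g + 12) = (g + 4)^2*(g + 3)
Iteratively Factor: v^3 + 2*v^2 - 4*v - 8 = (v + 2)*(v^2 - 4) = (v - 2)*(v + 2)*(v + 2)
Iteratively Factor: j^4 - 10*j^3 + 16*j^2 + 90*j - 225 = (j - 5)*(j^3 - 5*j^2 - 9*j + 45) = (j - 5)^2*(j^2 - 9) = (j - 5)^2*(j - 3)*(j + 3)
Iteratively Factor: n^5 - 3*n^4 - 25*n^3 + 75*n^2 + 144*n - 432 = (n + 3)*(n^4 - 6*n^3 - 7*n^2 + 96*n - 144) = (n - 3)*(n + 3)*(n^3 - 3*n^2 - 16*n + 48) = (n - 3)*(n + 3)*(n + 4)*(n^2 - 7*n + 12) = (n - 3)^2*(n + 3)*(n + 4)*(n - 4)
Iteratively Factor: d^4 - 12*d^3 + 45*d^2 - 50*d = (d - 5)*(d^3 - 7*d^2 + 10*d) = d*(d - 5)*(d^2 - 7*d + 10) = d*(d - 5)*(d - 2)*(d - 5)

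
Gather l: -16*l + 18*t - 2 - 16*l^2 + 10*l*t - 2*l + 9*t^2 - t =-16*l^2 + l*(10*t - 18) + 9*t^2 + 17*t - 2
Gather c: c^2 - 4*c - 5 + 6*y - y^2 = c^2 - 4*c - y^2 + 6*y - 5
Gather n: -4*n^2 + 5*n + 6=-4*n^2 + 5*n + 6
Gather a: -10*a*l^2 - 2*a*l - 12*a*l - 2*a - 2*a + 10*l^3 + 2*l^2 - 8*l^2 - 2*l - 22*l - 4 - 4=a*(-10*l^2 - 14*l - 4) + 10*l^3 - 6*l^2 - 24*l - 8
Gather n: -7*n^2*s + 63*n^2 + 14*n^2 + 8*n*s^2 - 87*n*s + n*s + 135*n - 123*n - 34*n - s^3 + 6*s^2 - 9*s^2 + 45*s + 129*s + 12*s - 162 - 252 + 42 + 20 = n^2*(77 - 7*s) + n*(8*s^2 - 86*s - 22) - s^3 - 3*s^2 + 186*s - 352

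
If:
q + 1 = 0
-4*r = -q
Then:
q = -1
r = -1/4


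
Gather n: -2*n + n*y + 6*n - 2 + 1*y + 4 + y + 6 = n*(y + 4) + 2*y + 8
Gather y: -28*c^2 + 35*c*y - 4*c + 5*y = -28*c^2 - 4*c + y*(35*c + 5)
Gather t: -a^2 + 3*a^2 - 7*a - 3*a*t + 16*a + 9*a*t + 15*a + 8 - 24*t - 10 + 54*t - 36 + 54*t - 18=2*a^2 + 24*a + t*(6*a + 84) - 56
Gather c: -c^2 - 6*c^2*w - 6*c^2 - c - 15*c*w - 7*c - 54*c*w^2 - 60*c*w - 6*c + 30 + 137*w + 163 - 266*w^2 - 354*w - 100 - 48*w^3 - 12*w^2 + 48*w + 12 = c^2*(-6*w - 7) + c*(-54*w^2 - 75*w - 14) - 48*w^3 - 278*w^2 - 169*w + 105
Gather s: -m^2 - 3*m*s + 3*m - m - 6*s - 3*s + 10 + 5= -m^2 + 2*m + s*(-3*m - 9) + 15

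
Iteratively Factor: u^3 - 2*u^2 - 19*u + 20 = (u - 1)*(u^2 - u - 20) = (u - 5)*(u - 1)*(u + 4)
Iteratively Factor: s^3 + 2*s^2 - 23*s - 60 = (s + 3)*(s^2 - s - 20) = (s + 3)*(s + 4)*(s - 5)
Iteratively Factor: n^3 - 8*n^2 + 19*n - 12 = (n - 1)*(n^2 - 7*n + 12) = (n - 3)*(n - 1)*(n - 4)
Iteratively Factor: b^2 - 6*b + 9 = (b - 3)*(b - 3)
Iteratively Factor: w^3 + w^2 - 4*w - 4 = (w + 2)*(w^2 - w - 2) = (w - 2)*(w + 2)*(w + 1)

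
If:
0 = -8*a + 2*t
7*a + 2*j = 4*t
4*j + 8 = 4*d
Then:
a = t/4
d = 9*t/8 + 2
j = 9*t/8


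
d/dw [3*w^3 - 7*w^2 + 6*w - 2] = 9*w^2 - 14*w + 6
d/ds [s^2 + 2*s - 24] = 2*s + 2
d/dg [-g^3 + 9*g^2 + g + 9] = -3*g^2 + 18*g + 1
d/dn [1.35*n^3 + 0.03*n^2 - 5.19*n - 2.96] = 4.05*n^2 + 0.06*n - 5.19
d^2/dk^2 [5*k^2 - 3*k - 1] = 10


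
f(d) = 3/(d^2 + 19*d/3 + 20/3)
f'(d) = 3*(-2*d - 19/3)/(d^2 + 19*d/3 + 20/3)^2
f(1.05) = 0.21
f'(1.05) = -0.12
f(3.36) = 0.08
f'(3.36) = -0.03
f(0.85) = 0.23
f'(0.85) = -0.15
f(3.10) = 0.08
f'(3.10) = -0.03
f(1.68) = 0.15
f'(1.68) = -0.07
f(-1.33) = 245.23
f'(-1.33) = -73636.30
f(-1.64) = -2.91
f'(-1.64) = -8.63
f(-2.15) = -1.29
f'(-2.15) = -1.13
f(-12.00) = 0.04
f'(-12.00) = 0.01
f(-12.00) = 0.04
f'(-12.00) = 0.01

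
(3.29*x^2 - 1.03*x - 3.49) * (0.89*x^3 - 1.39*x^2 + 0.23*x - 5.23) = 2.9281*x^5 - 5.4898*x^4 - 0.9177*x^3 - 12.5925*x^2 + 4.5842*x + 18.2527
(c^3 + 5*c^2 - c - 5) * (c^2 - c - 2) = c^5 + 4*c^4 - 8*c^3 - 14*c^2 + 7*c + 10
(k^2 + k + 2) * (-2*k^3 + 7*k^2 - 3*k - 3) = -2*k^5 + 5*k^4 + 8*k^2 - 9*k - 6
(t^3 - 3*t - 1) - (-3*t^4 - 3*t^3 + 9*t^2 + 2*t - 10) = 3*t^4 + 4*t^3 - 9*t^2 - 5*t + 9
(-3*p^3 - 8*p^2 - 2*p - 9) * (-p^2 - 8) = 3*p^5 + 8*p^4 + 26*p^3 + 73*p^2 + 16*p + 72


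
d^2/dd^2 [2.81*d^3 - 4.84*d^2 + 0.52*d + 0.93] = 16.86*d - 9.68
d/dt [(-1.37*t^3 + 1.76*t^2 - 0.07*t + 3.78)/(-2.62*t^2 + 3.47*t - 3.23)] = (3.5894*t^4 - 9.5078*t^3 + 19.1991*t^2 + 8.4376*t - 12.8905)/(6.8644*t^4 - 18.1828*t^3 + 28.9661*t^2 - 22.4162*t + 10.4329)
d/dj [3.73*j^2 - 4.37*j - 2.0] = 7.46*j - 4.37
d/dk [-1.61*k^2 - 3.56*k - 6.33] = -3.22*k - 3.56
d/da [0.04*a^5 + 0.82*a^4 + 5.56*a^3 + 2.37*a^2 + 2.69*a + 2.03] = 0.2*a^4 + 3.28*a^3 + 16.68*a^2 + 4.74*a + 2.69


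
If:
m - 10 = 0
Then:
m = 10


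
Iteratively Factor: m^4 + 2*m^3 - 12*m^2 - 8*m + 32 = (m - 2)*(m^3 + 4*m^2 - 4*m - 16) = (m - 2)^2*(m^2 + 6*m + 8) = (m - 2)^2*(m + 2)*(m + 4)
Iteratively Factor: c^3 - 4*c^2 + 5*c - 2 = (c - 2)*(c^2 - 2*c + 1) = (c - 2)*(c - 1)*(c - 1)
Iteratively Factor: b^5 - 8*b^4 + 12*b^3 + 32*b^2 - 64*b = (b + 2)*(b^4 - 10*b^3 + 32*b^2 - 32*b) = (b - 2)*(b + 2)*(b^3 - 8*b^2 + 16*b) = (b - 4)*(b - 2)*(b + 2)*(b^2 - 4*b) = b*(b - 4)*(b - 2)*(b + 2)*(b - 4)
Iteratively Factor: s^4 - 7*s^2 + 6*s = (s)*(s^3 - 7*s + 6) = s*(s - 1)*(s^2 + s - 6) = s*(s - 1)*(s + 3)*(s - 2)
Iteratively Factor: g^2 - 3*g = (g)*(g - 3)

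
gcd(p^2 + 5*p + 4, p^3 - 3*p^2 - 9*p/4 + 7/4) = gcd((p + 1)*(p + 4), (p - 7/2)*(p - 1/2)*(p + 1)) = p + 1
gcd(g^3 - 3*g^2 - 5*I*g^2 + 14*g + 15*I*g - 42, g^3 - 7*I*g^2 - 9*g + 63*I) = g^2 + g*(-3 - 7*I) + 21*I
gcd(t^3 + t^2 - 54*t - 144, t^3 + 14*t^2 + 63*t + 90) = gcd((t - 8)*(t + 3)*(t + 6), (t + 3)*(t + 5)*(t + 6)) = t^2 + 9*t + 18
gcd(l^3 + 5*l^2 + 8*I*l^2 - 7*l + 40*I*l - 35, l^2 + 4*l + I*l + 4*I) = l + I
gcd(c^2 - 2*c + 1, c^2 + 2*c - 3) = c - 1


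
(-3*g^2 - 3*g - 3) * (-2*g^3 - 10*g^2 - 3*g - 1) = 6*g^5 + 36*g^4 + 45*g^3 + 42*g^2 + 12*g + 3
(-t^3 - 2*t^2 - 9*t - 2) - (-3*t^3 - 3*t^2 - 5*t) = 2*t^3 + t^2 - 4*t - 2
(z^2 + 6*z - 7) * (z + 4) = z^3 + 10*z^2 + 17*z - 28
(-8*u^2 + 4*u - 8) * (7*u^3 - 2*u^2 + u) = -56*u^5 + 44*u^4 - 72*u^3 + 20*u^2 - 8*u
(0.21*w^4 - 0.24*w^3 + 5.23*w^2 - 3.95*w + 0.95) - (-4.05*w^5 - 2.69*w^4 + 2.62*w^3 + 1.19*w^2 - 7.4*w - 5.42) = 4.05*w^5 + 2.9*w^4 - 2.86*w^3 + 4.04*w^2 + 3.45*w + 6.37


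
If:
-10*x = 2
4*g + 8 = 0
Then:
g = -2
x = -1/5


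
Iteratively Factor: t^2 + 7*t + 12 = (t + 4)*(t + 3)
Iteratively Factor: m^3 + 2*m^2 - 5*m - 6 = (m - 2)*(m^2 + 4*m + 3) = (m - 2)*(m + 1)*(m + 3)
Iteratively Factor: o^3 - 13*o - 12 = (o - 4)*(o^2 + 4*o + 3) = (o - 4)*(o + 3)*(o + 1)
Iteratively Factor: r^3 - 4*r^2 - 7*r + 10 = (r + 2)*(r^2 - 6*r + 5) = (r - 1)*(r + 2)*(r - 5)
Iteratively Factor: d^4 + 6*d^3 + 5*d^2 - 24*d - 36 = (d + 3)*(d^3 + 3*d^2 - 4*d - 12) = (d + 2)*(d + 3)*(d^2 + d - 6) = (d - 2)*(d + 2)*(d + 3)*(d + 3)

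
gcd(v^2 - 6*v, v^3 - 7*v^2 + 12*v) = v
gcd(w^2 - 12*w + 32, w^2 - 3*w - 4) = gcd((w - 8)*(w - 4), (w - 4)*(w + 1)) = w - 4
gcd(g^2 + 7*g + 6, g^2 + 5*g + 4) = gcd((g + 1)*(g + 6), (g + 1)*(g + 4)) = g + 1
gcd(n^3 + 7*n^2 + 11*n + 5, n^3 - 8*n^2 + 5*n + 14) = n + 1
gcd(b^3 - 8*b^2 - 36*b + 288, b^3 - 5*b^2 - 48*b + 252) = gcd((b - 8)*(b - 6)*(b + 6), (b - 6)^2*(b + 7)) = b - 6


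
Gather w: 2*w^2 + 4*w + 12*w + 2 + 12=2*w^2 + 16*w + 14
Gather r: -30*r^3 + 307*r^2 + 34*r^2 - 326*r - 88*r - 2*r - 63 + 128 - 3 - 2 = -30*r^3 + 341*r^2 - 416*r + 60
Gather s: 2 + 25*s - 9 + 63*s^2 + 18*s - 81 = 63*s^2 + 43*s - 88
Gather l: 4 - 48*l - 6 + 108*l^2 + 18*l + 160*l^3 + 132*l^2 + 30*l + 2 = 160*l^3 + 240*l^2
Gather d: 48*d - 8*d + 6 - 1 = 40*d + 5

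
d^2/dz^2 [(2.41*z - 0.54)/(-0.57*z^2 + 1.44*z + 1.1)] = ((1.14*z - 1.44)*(2.28*z - 2.88)*(2.41*z - 0.54) + (8.2422*z - 7.5564)*(-0.57*z^2 + 1.44*z + 1.1))/(-0.57*z^2 + 1.44*z + 1.1)^3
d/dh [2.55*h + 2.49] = 2.55000000000000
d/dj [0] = 0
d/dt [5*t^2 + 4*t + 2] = 10*t + 4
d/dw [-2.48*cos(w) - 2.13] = 2.48*sin(w)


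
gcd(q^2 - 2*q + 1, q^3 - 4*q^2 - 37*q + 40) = q - 1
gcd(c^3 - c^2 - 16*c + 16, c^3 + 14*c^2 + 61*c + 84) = c + 4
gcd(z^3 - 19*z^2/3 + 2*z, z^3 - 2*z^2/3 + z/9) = z^2 - z/3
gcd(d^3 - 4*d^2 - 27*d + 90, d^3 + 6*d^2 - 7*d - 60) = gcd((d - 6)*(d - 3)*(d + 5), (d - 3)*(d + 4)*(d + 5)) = d^2 + 2*d - 15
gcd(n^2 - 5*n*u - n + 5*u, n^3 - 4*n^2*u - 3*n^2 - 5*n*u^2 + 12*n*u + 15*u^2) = -n + 5*u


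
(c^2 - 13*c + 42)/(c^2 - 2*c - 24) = (c - 7)/(c + 4)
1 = 1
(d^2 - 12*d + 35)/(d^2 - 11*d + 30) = (d - 7)/(d - 6)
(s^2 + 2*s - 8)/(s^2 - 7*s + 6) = (s^2 + 2*s - 8)/(s^2 - 7*s + 6)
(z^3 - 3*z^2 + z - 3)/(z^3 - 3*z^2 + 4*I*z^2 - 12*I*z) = (z^2 + 1)/(z*(z + 4*I))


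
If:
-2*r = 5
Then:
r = -5/2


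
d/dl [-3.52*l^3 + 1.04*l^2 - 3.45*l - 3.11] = -10.56*l^2 + 2.08*l - 3.45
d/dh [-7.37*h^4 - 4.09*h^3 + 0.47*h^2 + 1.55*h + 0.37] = -29.48*h^3 - 12.27*h^2 + 0.94*h + 1.55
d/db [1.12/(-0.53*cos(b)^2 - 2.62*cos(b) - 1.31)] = -(1.1872*cos(b) + 2.9344)*sin(b)/(0.53*cos(b)^2 + 2.62*cos(b) + 1.31)^2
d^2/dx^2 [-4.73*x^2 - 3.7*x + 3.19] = -9.46000000000000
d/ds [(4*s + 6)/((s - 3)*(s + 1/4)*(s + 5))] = 16*(-8*s^3 - 27*s^2 - 27*s + 72)/(16*s^6 + 72*s^5 - 383*s^4 - 1164*s^3 + 3094*s^2 + 1740*s + 225)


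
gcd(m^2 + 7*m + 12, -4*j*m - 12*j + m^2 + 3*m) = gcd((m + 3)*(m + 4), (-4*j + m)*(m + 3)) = m + 3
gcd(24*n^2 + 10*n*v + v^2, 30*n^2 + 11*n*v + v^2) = 6*n + v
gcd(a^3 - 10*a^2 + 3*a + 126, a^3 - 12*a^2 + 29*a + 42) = a^2 - 13*a + 42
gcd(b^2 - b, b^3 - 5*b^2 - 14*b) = b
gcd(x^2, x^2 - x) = x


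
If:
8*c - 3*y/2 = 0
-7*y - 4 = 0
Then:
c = -3/28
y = -4/7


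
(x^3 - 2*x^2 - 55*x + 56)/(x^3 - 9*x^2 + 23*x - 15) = (x^2 - x - 56)/(x^2 - 8*x + 15)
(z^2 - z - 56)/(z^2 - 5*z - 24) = (z + 7)/(z + 3)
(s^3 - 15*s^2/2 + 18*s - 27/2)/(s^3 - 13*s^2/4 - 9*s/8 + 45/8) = 4*(s - 3)/(4*s + 5)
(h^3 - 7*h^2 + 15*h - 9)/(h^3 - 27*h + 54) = (h - 1)/(h + 6)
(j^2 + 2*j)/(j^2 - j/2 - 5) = 2*j/(2*j - 5)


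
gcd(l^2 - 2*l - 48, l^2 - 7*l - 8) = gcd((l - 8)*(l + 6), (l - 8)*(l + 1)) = l - 8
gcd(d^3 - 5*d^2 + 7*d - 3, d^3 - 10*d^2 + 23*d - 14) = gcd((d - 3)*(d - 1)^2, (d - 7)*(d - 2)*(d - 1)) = d - 1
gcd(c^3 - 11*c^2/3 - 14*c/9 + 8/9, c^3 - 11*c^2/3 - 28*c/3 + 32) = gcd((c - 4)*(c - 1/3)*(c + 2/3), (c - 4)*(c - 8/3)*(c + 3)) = c - 4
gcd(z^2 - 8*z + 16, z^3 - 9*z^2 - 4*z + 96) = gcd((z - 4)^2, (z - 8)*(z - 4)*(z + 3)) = z - 4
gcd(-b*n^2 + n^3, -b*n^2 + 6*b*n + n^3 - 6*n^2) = b*n - n^2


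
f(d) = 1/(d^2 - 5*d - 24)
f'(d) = (5 - 2*d)/(d^2 - 5*d - 24)^2 = (5 - 2*d)/(-d^2 + 5*d + 24)^2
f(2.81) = -0.03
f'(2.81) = -0.00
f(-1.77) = -0.08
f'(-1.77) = 0.06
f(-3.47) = 0.19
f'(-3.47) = 0.41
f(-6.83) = 0.02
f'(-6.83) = 0.01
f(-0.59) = -0.05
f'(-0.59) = 0.01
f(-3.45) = 0.19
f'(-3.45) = 0.45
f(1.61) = -0.03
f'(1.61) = 0.00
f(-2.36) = -0.15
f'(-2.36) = 0.22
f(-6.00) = 0.02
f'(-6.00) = 0.01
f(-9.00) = 0.01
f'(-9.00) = 0.00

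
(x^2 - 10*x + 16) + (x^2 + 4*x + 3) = 2*x^2 - 6*x + 19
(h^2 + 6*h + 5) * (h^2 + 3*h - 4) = h^4 + 9*h^3 + 19*h^2 - 9*h - 20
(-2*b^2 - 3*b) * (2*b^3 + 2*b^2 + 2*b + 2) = -4*b^5 - 10*b^4 - 10*b^3 - 10*b^2 - 6*b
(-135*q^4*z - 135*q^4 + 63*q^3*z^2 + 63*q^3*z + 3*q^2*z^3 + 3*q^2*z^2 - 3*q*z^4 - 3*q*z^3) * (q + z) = -135*q^5*z - 135*q^5 - 72*q^4*z^2 - 72*q^4*z + 66*q^3*z^3 + 66*q^3*z^2 - 3*q*z^5 - 3*q*z^4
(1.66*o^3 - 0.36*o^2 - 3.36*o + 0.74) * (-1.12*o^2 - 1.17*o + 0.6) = -1.8592*o^5 - 1.539*o^4 + 5.1804*o^3 + 2.8864*o^2 - 2.8818*o + 0.444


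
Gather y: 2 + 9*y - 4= 9*y - 2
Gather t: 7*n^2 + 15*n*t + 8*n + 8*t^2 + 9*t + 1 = 7*n^2 + 8*n + 8*t^2 + t*(15*n + 9) + 1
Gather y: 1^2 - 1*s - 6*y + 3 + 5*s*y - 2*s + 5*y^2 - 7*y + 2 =-3*s + 5*y^2 + y*(5*s - 13) + 6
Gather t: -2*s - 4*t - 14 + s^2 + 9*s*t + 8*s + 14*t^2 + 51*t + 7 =s^2 + 6*s + 14*t^2 + t*(9*s + 47) - 7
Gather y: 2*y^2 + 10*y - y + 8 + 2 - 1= 2*y^2 + 9*y + 9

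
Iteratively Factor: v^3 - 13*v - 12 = (v + 1)*(v^2 - v - 12) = (v + 1)*(v + 3)*(v - 4)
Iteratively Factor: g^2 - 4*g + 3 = (g - 1)*(g - 3)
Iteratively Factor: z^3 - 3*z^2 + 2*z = (z - 2)*(z^2 - z) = (z - 2)*(z - 1)*(z)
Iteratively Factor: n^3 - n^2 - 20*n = (n)*(n^2 - n - 20) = n*(n - 5)*(n + 4)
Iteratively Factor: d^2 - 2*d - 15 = (d + 3)*(d - 5)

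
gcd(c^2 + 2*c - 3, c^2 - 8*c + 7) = c - 1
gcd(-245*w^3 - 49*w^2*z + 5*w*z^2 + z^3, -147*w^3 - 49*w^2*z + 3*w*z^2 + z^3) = -49*w^2 + z^2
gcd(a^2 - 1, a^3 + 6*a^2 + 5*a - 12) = a - 1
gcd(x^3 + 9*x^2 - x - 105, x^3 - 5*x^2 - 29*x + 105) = x^2 + 2*x - 15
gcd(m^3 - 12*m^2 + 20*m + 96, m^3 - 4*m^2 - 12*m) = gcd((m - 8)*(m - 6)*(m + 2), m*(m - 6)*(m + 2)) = m^2 - 4*m - 12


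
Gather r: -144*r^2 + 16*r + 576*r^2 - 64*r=432*r^2 - 48*r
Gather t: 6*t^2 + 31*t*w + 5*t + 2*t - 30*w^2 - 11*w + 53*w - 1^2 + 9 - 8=6*t^2 + t*(31*w + 7) - 30*w^2 + 42*w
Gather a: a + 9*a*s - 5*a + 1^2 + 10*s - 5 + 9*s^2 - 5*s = a*(9*s - 4) + 9*s^2 + 5*s - 4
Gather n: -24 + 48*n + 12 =48*n - 12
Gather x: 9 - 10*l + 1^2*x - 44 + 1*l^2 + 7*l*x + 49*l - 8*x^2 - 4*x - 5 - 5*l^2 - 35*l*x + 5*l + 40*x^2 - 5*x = -4*l^2 + 44*l + 32*x^2 + x*(-28*l - 8) - 40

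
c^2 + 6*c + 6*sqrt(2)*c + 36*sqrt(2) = (c + 6)*(c + 6*sqrt(2))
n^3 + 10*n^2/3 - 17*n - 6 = (n - 3)*(n + 1/3)*(n + 6)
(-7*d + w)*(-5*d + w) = 35*d^2 - 12*d*w + w^2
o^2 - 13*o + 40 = (o - 8)*(o - 5)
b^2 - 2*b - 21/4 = (b - 7/2)*(b + 3/2)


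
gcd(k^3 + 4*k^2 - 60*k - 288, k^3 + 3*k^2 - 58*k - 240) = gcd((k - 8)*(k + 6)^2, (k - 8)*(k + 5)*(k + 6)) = k^2 - 2*k - 48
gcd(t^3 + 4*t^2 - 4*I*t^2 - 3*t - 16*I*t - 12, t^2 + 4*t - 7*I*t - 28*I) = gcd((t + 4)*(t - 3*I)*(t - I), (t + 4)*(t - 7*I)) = t + 4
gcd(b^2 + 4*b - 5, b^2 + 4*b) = 1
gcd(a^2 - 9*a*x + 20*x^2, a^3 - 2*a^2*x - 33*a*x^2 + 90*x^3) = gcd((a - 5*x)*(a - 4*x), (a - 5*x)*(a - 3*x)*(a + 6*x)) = -a + 5*x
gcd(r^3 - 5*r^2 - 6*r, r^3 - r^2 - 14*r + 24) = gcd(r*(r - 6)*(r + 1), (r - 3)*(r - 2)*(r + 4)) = 1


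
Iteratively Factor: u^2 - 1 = (u + 1)*(u - 1)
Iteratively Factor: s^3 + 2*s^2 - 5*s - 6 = (s + 1)*(s^2 + s - 6) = (s + 1)*(s + 3)*(s - 2)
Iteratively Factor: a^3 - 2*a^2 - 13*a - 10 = (a + 1)*(a^2 - 3*a - 10) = (a + 1)*(a + 2)*(a - 5)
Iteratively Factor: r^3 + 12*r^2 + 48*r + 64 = (r + 4)*(r^2 + 8*r + 16) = (r + 4)^2*(r + 4)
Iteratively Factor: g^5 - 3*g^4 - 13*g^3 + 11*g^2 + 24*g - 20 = (g + 2)*(g^4 - 5*g^3 - 3*g^2 + 17*g - 10) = (g - 1)*(g + 2)*(g^3 - 4*g^2 - 7*g + 10) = (g - 1)^2*(g + 2)*(g^2 - 3*g - 10) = (g - 1)^2*(g + 2)^2*(g - 5)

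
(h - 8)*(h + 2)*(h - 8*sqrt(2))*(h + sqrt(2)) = h^4 - 7*sqrt(2)*h^3 - 6*h^3 - 32*h^2 + 42*sqrt(2)*h^2 + 96*h + 112*sqrt(2)*h + 256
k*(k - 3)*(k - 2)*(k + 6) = k^4 + k^3 - 24*k^2 + 36*k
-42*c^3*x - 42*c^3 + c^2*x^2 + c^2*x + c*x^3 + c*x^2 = (-6*c + x)*(7*c + x)*(c*x + c)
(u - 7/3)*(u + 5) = u^2 + 8*u/3 - 35/3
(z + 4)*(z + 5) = z^2 + 9*z + 20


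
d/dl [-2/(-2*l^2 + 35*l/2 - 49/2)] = 4*(35 - 8*l)/(4*l^2 - 35*l + 49)^2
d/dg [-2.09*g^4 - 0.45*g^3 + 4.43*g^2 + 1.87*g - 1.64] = -8.36*g^3 - 1.35*g^2 + 8.86*g + 1.87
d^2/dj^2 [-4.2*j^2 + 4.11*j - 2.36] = -8.40000000000000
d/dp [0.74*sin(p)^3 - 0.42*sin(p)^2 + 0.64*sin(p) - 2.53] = (2.22*sin(p)^2 - 0.84*sin(p) + 0.64)*cos(p)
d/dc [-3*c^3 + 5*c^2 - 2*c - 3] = -9*c^2 + 10*c - 2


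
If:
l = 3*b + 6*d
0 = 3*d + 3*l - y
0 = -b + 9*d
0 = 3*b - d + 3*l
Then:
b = 0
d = 0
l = 0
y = 0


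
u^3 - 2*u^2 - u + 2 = (u - 2)*(u - 1)*(u + 1)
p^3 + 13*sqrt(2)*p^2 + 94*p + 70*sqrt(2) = (p + sqrt(2))*(p + 5*sqrt(2))*(p + 7*sqrt(2))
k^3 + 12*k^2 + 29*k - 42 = (k - 1)*(k + 6)*(k + 7)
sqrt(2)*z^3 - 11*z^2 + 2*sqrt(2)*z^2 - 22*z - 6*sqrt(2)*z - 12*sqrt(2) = (z + 2)*(z - 6*sqrt(2))*(sqrt(2)*z + 1)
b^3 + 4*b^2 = b^2*(b + 4)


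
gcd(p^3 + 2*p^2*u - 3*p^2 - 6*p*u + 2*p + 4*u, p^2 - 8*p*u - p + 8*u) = p - 1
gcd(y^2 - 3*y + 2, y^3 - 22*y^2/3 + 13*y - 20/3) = y - 1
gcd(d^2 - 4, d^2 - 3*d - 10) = d + 2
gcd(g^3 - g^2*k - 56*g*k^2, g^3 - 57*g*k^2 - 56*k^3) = g^2 - g*k - 56*k^2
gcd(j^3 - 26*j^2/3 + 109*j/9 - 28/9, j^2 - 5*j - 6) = 1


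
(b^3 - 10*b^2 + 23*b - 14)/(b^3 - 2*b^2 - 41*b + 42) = (b - 2)/(b + 6)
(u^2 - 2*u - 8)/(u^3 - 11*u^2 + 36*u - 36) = (u^2 - 2*u - 8)/(u^3 - 11*u^2 + 36*u - 36)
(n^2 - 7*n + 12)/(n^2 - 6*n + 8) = (n - 3)/(n - 2)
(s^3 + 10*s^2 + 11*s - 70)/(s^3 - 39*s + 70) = (s + 5)/(s - 5)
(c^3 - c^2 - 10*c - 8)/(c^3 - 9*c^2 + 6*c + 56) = (c + 1)/(c - 7)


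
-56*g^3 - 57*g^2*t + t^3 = (-8*g + t)*(g + t)*(7*g + t)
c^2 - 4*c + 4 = (c - 2)^2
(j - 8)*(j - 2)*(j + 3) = j^3 - 7*j^2 - 14*j + 48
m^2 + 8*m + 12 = (m + 2)*(m + 6)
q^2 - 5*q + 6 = (q - 3)*(q - 2)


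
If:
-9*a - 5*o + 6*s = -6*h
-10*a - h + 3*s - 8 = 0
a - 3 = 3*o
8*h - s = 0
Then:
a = -1641/884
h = -203/442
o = -1431/884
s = -812/221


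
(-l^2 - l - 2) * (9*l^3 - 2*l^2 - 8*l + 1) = -9*l^5 - 7*l^4 - 8*l^3 + 11*l^2 + 15*l - 2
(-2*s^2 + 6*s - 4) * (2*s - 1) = -4*s^3 + 14*s^2 - 14*s + 4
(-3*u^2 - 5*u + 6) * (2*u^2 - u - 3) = -6*u^4 - 7*u^3 + 26*u^2 + 9*u - 18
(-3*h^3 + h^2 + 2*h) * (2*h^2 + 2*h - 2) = -6*h^5 - 4*h^4 + 12*h^3 + 2*h^2 - 4*h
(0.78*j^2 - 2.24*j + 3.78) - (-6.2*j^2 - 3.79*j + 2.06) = 6.98*j^2 + 1.55*j + 1.72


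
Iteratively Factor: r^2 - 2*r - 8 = (r + 2)*(r - 4)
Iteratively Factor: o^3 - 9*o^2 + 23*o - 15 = (o - 3)*(o^2 - 6*o + 5) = (o - 3)*(o - 1)*(o - 5)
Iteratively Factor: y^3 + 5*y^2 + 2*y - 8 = (y + 4)*(y^2 + y - 2) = (y + 2)*(y + 4)*(y - 1)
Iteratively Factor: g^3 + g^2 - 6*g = (g + 3)*(g^2 - 2*g) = (g - 2)*(g + 3)*(g)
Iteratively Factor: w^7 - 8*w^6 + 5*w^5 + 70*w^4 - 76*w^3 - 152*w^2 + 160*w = (w - 4)*(w^6 - 4*w^5 - 11*w^4 + 26*w^3 + 28*w^2 - 40*w) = (w - 4)*(w - 1)*(w^5 - 3*w^4 - 14*w^3 + 12*w^2 + 40*w) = (w - 5)*(w - 4)*(w - 1)*(w^4 + 2*w^3 - 4*w^2 - 8*w) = (w - 5)*(w - 4)*(w - 1)*(w + 2)*(w^3 - 4*w) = w*(w - 5)*(w - 4)*(w - 1)*(w + 2)*(w^2 - 4) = w*(w - 5)*(w - 4)*(w - 1)*(w + 2)^2*(w - 2)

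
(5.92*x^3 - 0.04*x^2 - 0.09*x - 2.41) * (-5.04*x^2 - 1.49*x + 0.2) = -29.8368*x^5 - 8.6192*x^4 + 1.6972*x^3 + 12.2725*x^2 + 3.5729*x - 0.482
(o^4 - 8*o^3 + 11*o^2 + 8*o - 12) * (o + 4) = o^5 - 4*o^4 - 21*o^3 + 52*o^2 + 20*o - 48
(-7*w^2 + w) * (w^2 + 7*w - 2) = -7*w^4 - 48*w^3 + 21*w^2 - 2*w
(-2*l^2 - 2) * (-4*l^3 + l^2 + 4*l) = 8*l^5 - 2*l^4 - 2*l^2 - 8*l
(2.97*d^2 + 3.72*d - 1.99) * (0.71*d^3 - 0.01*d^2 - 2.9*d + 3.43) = 2.1087*d^5 + 2.6115*d^4 - 10.0631*d^3 - 0.581*d^2 + 18.5306*d - 6.8257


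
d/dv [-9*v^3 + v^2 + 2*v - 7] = -27*v^2 + 2*v + 2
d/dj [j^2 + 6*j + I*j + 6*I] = 2*j + 6 + I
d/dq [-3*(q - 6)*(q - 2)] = 24 - 6*q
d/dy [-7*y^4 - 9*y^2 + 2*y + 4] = -28*y^3 - 18*y + 2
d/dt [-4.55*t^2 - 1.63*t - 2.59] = -9.1*t - 1.63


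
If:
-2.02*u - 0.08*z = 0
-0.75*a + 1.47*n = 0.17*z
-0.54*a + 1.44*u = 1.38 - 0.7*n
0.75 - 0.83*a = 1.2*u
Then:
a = 7.48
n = 17.10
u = -4.55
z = 114.87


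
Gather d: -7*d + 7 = 7 - 7*d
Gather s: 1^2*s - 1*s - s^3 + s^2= -s^3 + s^2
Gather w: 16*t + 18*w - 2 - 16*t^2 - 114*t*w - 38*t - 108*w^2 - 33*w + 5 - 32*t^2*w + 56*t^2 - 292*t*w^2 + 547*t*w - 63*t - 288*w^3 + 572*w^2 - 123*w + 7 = 40*t^2 - 85*t - 288*w^3 + w^2*(464 - 292*t) + w*(-32*t^2 + 433*t - 138) + 10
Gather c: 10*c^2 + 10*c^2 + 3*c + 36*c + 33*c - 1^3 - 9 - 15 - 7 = 20*c^2 + 72*c - 32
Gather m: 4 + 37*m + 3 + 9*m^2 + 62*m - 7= 9*m^2 + 99*m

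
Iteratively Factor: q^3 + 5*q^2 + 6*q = (q + 2)*(q^2 + 3*q) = (q + 2)*(q + 3)*(q)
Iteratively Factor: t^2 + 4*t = (t)*(t + 4)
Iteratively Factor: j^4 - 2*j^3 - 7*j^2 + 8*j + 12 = (j - 2)*(j^3 - 7*j - 6) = (j - 3)*(j - 2)*(j^2 + 3*j + 2) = (j - 3)*(j - 2)*(j + 1)*(j + 2)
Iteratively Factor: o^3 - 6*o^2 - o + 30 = (o - 3)*(o^2 - 3*o - 10) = (o - 5)*(o - 3)*(o + 2)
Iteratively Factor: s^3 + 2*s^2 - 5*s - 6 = (s + 3)*(s^2 - s - 2) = (s - 2)*(s + 3)*(s + 1)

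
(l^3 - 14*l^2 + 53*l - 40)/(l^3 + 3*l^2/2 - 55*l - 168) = 2*(l^2 - 6*l + 5)/(2*l^2 + 19*l + 42)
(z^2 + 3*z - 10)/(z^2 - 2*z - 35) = (z - 2)/(z - 7)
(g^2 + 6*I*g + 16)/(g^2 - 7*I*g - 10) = (g + 8*I)/(g - 5*I)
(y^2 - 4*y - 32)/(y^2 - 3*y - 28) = (y - 8)/(y - 7)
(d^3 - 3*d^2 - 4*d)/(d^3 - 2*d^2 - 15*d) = (-d^2 + 3*d + 4)/(-d^2 + 2*d + 15)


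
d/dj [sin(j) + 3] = cos(j)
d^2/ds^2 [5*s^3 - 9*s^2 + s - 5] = 30*s - 18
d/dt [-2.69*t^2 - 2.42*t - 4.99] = -5.38*t - 2.42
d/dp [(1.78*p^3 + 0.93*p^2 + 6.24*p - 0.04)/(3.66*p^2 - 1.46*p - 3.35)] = (6.5148*p^4 - 5.1976*p^3 - 42.0852*p^2 - 5.9382*p - 20.9624)/(13.3956*p^4 - 10.6872*p^3 - 22.3904*p^2 + 9.782*p + 11.2225)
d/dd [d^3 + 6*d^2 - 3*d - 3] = 3*d^2 + 12*d - 3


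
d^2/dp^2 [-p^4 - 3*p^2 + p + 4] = -12*p^2 - 6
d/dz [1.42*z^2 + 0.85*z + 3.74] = 2.84*z + 0.85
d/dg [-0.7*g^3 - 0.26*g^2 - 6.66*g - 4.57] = -2.1*g^2 - 0.52*g - 6.66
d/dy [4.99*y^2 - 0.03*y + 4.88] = 9.98*y - 0.03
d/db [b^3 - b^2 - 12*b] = 3*b^2 - 2*b - 12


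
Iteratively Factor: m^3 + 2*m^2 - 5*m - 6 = (m - 2)*(m^2 + 4*m + 3) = (m - 2)*(m + 3)*(m + 1)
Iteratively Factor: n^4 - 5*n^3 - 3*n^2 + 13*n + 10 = (n + 1)*(n^3 - 6*n^2 + 3*n + 10) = (n - 5)*(n + 1)*(n^2 - n - 2) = (n - 5)*(n + 1)^2*(n - 2)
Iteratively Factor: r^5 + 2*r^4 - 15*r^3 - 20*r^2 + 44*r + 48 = (r - 3)*(r^4 + 5*r^3 - 20*r - 16) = (r - 3)*(r + 4)*(r^3 + r^2 - 4*r - 4) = (r - 3)*(r - 2)*(r + 4)*(r^2 + 3*r + 2) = (r - 3)*(r - 2)*(r + 1)*(r + 4)*(r + 2)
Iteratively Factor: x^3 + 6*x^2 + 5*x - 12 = (x + 4)*(x^2 + 2*x - 3) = (x + 3)*(x + 4)*(x - 1)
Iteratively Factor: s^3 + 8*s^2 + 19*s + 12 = (s + 1)*(s^2 + 7*s + 12) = (s + 1)*(s + 4)*(s + 3)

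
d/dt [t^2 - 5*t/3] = 2*t - 5/3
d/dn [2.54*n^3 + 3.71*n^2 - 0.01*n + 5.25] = 7.62*n^2 + 7.42*n - 0.01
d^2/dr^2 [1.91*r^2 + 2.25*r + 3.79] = 3.82000000000000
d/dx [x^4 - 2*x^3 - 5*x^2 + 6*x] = 4*x^3 - 6*x^2 - 10*x + 6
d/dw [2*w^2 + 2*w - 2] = 4*w + 2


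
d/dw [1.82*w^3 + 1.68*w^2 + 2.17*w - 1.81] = 5.46*w^2 + 3.36*w + 2.17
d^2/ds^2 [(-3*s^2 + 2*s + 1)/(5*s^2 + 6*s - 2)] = 2*(140*s^3 - 15*s^2 + 150*s + 58)/(125*s^6 + 450*s^5 + 390*s^4 - 144*s^3 - 156*s^2 + 72*s - 8)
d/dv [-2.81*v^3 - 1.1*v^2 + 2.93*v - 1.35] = -8.43*v^2 - 2.2*v + 2.93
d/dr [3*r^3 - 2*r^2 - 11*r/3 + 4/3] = 9*r^2 - 4*r - 11/3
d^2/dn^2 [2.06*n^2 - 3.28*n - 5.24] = 4.12000000000000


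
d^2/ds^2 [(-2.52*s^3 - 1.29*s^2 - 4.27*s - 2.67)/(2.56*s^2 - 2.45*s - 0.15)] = (-2.8421709430404e-14*s^5 + 2.1316282072803e-14*s^4 - 104.337464*s^3 - 113.517432*s^2 + 90.29916*s - 31.02351)/(16.777216*s^6 - 48.16896*s^5 + 43.15008*s^4 - 9.061325*s^3 - 2.528325*s^2 - 0.165375*s - 0.003375)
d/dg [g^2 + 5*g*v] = 2*g + 5*v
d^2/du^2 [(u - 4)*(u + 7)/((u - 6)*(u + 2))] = 2*(7*u^3 - 48*u^2 + 444*u - 784)/(u^6 - 12*u^5 + 12*u^4 + 224*u^3 - 144*u^2 - 1728*u - 1728)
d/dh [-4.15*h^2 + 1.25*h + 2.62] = 1.25 - 8.3*h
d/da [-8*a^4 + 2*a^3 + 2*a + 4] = -32*a^3 + 6*a^2 + 2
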